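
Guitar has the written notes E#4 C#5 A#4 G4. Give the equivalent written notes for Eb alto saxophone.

C##4 A#4 F##4 E4

First find concert pitch: the guitar sounds a perfect octave below written, so E#4 C#5 A#4 G4 sounds E#3 C#4 A#3 G3.
Then write for Eb alto saxophone: it sounds a major sixth below written, so the part must be a major sixth above concert.
E#3 → C##4
C#4 → A#4
A#3 → F##4
G3 → E4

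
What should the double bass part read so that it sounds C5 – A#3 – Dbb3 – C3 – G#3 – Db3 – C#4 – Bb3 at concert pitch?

C6 A#4 Dbb4 C4 G#4 Db4 C#5 Bb4

The double bass sounds a perfect octave below written, so the written part must be a perfect octave above concert — transpose each note up.
C5 gives C6
A#3 gives A#4
Dbb3 gives Dbb4
C3 gives C4
G#3 gives G#4
Db3 gives Db4
C#4 gives C#5
Bb3 gives Bb4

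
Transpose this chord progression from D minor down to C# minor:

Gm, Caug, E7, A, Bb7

F#m Baug D#7 G# A7

D minor down to C# minor is a minor second; each chord root moves by that interval while the quality stays the same.
Gm: root G down a minor second → F#, giving F#m.
Caug: root C down a minor second → B, giving Baug.
E7: root E down a minor second → D#, giving D#7.
A: root A down a minor second → G#, giving G#.
Bb7: root Bb down a minor second → A, giving A7.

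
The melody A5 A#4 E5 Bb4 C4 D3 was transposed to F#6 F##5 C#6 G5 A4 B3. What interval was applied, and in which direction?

Take the first pair: A5 → F#6. A to F spans 6 letter names, so the interval is some kind of sixth.
A5 to F#6 is 9 semitones, which makes it a major sixth; the second version is higher, so the direction is up.
Checking another pair — D3 → B3 — gives the same interval.

up a major sixth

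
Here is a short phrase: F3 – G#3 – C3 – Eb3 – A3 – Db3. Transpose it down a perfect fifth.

A perfect fifth down from F3 gives Bb2.
A perfect fifth down from G#3 gives C#3.
C3: a fifth down reaches F, and 7 semitones makes it F2.
Eb3: a fifth down reaches A, and 7 semitones makes it Ab2.
A perfect fifth down from A3 gives D3.
A perfect fifth down from Db3 gives Gb2.

Bb2 C#3 F2 Ab2 D3 Gb2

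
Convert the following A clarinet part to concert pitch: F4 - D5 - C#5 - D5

The A clarinet sounds a minor third below written, so transpose each written note down a minor third.
F4 -> D4
D5 -> B4
C#5 -> A#4
D5 -> B4

D4 B4 A#4 B4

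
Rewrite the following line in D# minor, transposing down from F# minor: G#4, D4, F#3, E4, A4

E#4 B3 D#3 C#4 F#4

F# minor to D# minor down is a minor third, so every note moves down by that interval.
G#4 → E#4
D4 → B3
F#3 → D#3
E4 → C#4
A4 → F#4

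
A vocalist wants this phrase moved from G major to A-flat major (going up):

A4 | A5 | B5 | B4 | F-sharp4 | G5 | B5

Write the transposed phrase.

Bb4 Bb5 C6 C5 G4 Ab5 C6

From G up to A-flat is a minor second; apply that to each pitch.
A4 becomes Bb4
A5 becomes Bb5
B5 becomes C6
B4 becomes C5
F#4 becomes G4
G5 becomes Ab5
B5 becomes C6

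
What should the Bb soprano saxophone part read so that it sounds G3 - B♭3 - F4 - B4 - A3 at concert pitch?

A3 C4 G4 C#5 B3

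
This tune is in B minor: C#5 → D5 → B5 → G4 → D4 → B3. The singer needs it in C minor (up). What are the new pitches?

B minor to C minor up is a minor second, so every note moves up by that interval.
C#5 -> D5
D5 -> Eb5
B5 -> C6
G4 -> Ab4
D4 -> Eb4
B3 -> C4

D5 Eb5 C6 Ab4 Eb4 C4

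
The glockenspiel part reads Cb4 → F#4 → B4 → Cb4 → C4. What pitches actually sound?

Cb6 F#6 B6 Cb6 C6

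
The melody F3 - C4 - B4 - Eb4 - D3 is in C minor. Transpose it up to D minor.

C minor to D minor up is a major second, so every note moves up by that interval.
F3 becomes G3
C4 becomes D4
B4 becomes C#5
Eb4 becomes F4
D3 becomes E3

G3 D4 C#5 F4 E3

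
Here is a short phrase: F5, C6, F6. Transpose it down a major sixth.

Ab4 Eb5 Ab5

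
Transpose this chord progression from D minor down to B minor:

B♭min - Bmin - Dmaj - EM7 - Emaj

D minor down to B minor is a minor third; each chord root moves by that interval while the quality stays the same.
B♭min: root B♭ down a minor third → G, giving Gmin.
Bmin: root B down a minor third → G#, giving G#min.
Dmaj: root D down a minor third → B, giving Bmaj.
EM7: root E down a minor third → C#, giving C#M7.
Emaj: root E down a minor third → C#, giving C#maj.

Gmin G#min Bmaj C#M7 C#maj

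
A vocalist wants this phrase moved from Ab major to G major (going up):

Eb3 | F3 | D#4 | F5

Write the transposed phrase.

D4 E4 C##5 E6

Ab major to G major up is a major seventh, so every note moves up by that interval.
Eb3 gives D4
F3 gives E4
D#4 gives C##5
F5 gives E6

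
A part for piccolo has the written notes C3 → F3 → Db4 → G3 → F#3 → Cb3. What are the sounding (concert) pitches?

Written C4 on the piccolo sounds as C5, a perfect octave higher; apply that shift to every note.
C3 -> C4
F3 -> F4
Db4 -> Db5
G3 -> G4
F#3 -> F#4
Cb3 -> Cb4

C4 F4 Db5 G4 F#4 Cb4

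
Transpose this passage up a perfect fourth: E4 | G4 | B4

A4 C5 E5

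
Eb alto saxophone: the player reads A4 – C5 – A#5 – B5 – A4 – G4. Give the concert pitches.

Written C4 on the Eb alto saxophone sounds as Eb3, a major sixth lower; apply that shift to every note.
A4 gives C4
C5 gives Eb4
A#5 gives C#5
B5 gives D5
A4 gives C4
G4 gives Bb3

C4 Eb4 C#5 D5 C4 Bb3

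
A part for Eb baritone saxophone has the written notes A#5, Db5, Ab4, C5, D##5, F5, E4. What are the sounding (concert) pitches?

Written C4 on the Eb baritone saxophone sounds as Eb2, a major thirteenth lower; apply that shift to every note.
A#5 gives C#4
Db5 gives Fb3
Ab4 gives Cb3
C5 gives Eb3
D##5 gives F##3
F5 gives Ab3
E4 gives G2

C#4 Fb3 Cb3 Eb3 F##3 Ab3 G2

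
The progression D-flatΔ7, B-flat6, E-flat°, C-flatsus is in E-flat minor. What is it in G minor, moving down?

E-flat minor down to G minor is a minor sixth; each chord root moves by that interval while the quality stays the same.
D-flatΔ7: root D-flat down a minor sixth → F, giving FΔ7.
B-flat6: root B-flat down a minor sixth → D, giving D6.
E-flat°: root E-flat down a minor sixth → G, giving G°.
C-flatsus: root C-flat down a minor sixth → Eb, giving Ebsus.

FΔ7 D6 G° Ebsus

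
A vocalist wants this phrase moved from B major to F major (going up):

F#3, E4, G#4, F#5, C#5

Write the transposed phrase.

B major to F major up is a diminished fifth, so every note moves up by that interval.
F#3 gives C4
E4 gives Bb4
G#4 gives D5
F#5 gives C6
C#5 gives G5

C4 Bb4 D5 C6 G5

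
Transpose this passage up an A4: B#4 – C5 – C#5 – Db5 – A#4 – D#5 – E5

E##5 F#5 F##5 G5 D##5 G##5 A#5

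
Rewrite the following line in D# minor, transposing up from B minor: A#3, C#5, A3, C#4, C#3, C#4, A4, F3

From B up to D# is a major third; apply that to each pitch.
A#3 gives C##4
C#5 gives E#5
A3 gives C#4
C#4 gives E#4
C#3 gives E#3
C#4 gives E#4
A4 gives C#5
F3 gives A3

C##4 E#5 C#4 E#4 E#3 E#4 C#5 A3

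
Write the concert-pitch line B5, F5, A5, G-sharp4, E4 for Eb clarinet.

G#5 D5 F#5 E#4 C#4

Written C4 sounds as Eb4 on the Eb clarinet, so concert pitches are written a minor third down.
B5 becomes G#5
F5 becomes D5
A5 becomes F#5
G#4 becomes E#4
E4 becomes C#4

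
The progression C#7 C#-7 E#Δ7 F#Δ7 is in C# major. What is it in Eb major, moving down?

Eb7 Eb-7 GΔ7 AbΔ7

C# major down to Eb major is an augmented sixth; each chord root moves by that interval while the quality stays the same.
C#7: root C# down an augmented sixth → Eb, giving Eb7.
C#-7: root C# down an augmented sixth → Eb, giving Eb-7.
E#Δ7: root E# down an augmented sixth → G, giving GΔ7.
F#Δ7: root F# down an augmented sixth → Ab, giving AbΔ7.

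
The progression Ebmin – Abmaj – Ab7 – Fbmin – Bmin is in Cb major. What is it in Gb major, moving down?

Bbmin Ebmaj Eb7 Cbmin F#min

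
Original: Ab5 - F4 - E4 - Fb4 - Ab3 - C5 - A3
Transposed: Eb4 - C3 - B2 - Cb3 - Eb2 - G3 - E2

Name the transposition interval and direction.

From Ab5 to Eb4 is 11 letter names — an eleventh of some quality.
Eb4 to Ab5 is 17 semitones, which makes it a perfect eleventh; the second version is lower, so the direction is down.
Checking another pair — A3 → E2 — gives the same interval.

down a perfect eleventh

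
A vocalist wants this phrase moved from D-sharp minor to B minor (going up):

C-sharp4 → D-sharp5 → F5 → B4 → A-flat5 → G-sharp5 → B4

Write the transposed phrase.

A4 B5 Db6 G5 Fb6 E6 G5

From D-sharp up to B is a minor sixth; apply that to each pitch.
C#4 to A4
D#5 to B5
F5 to Db6
B4 to G5
Ab5 to Fb6
G#5 to E6
B4 to G5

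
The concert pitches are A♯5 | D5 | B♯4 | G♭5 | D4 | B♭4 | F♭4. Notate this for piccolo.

A#4 D4 B#3 Gb4 D3 Bb3 Fb3

The piccolo sounds a perfect octave above written, so the written part must be a perfect octave below concert — transpose each note down.
A#5 to A#4
D5 to D4
B#4 to B#3
Gb5 to Gb4
D4 to D3
Bb4 to Bb3
Fb4 to Fb3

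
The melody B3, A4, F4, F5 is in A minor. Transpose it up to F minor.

G4 F5 Db5 Db6

A minor to F minor up is a minor sixth, so every note moves up by that interval.
B3 becomes G4
A4 becomes F5
F4 becomes Db5
F5 becomes Db6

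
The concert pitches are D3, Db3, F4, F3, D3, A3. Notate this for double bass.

D4 Db4 F5 F4 D4 A4

Written C4 sounds as C3 on the double bass, so concert pitches are written a perfect octave up.
D3 gives D4
Db3 gives Db4
F4 gives F5
F3 gives F4
D3 gives D4
A3 gives A4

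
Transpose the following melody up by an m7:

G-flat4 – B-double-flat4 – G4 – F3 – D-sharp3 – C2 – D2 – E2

Gb4 -> Fb5
Bbb4 -> Abb5
G4 -> F5
F3 -> Eb4
D#3 -> C#4
C2 -> Bb2
D2 -> C3
E2 -> D3

Fb5 Abb5 F5 Eb4 C#4 Bb2 C3 D3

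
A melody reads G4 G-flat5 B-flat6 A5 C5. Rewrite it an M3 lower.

G4 becomes Eb4
Gb5 becomes Ebb5
Bb6 becomes Gb6
A5 becomes F5
C5 becomes Ab4

Eb4 Ebb5 Gb6 F5 Ab4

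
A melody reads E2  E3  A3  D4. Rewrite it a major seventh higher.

D#3 D#4 G#4 C#5

E2 -> D#3
E3 -> D#4
A3 -> G#4
D4 -> C#5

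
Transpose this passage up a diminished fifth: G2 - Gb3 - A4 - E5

Db3 Dbb4 Eb5 Bb5

G2 -> Db3
Gb3 -> Dbb4
A4 -> Eb5
E5 -> Bb5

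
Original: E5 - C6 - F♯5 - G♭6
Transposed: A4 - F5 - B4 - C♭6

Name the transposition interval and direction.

down a perfect fifth

Take the first pair: E5 → A4. E to A spans 5 letter names, so the interval is some kind of fifth.
A4 to E5 is 7 semitones, which makes it a perfect fifth; the second version is lower, so the direction is down.
Checking another pair — Gb6 → Cb6 — gives the same interval.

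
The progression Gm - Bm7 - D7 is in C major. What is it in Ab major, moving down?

C major down to Ab major is a major third; each chord root moves by that interval while the quality stays the same.
Gm: root G down a major third → Eb, giving Ebm.
Bm7: root B down a major third → G, giving Gm7.
D7: root D down a major third → Bb, giving Bb7.

Ebm Gm7 Bb7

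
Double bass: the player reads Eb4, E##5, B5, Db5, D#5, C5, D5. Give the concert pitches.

Eb3 E##4 B4 Db4 D#4 C4 D4

The double bass sounds a perfect octave below written, so transpose each written note down a perfect octave.
Eb4 → Eb3
E##5 → E##4
B5 → B4
Db5 → Db4
D#5 → D#4
C5 → C4
D5 → D4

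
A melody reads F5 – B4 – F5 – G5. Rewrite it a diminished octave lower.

F5: an octave down reaches F, and 11 semitones makes it F#4.
B4: an octave down reaches B, and 11 semitones makes it B#3.
F5 down a diminished octave is F#4.
G5 down a diminished octave is G#4.

F#4 B#3 F#4 G#4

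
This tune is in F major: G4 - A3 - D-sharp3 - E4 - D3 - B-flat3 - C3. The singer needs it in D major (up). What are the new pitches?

From F up to D is a major sixth; apply that to each pitch.
G4 gives E5
A3 gives F#4
D#3 gives B#3
E4 gives C#5
D3 gives B3
Bb3 gives G4
C3 gives A3

E5 F#4 B#3 C#5 B3 G4 A3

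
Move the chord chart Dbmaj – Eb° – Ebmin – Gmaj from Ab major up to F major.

Bbmaj C° Cmin Emaj

Ab major up to F major is a major sixth; each chord root moves by that interval while the quality stays the same.
Dbmaj: root Db up a major sixth → Bb, giving Bbmaj.
Eb°: root Eb up a major sixth → C, giving C°.
Ebmin: root Eb up a major sixth → C, giving Cmin.
Gmaj: root G up a major sixth → E, giving Emaj.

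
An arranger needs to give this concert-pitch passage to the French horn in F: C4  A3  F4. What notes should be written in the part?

Written C4 sounds as F3 on the French horn in F, so concert pitches are written a perfect fifth up.
C4 -> G4
A3 -> E4
F4 -> C5

G4 E4 C5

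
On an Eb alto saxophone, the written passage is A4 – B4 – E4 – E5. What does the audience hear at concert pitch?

C4 D4 G3 G4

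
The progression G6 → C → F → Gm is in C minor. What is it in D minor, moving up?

A6 D G Am

C minor up to D minor is a major second; each chord root moves by that interval while the quality stays the same.
G6: root G up a major second → A, giving A6.
C: root C up a major second → D, giving D.
F: root F up a major second → G, giving G.
Gm: root G up a major second → A, giving Am.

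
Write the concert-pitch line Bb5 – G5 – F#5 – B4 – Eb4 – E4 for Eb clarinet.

G5 E5 D#5 G#4 C4 C#4

The Eb clarinet sounds a minor third above written, so the written part must be a minor third below concert — transpose each note down.
Bb5 to G5
G5 to E5
F#5 to D#5
B4 to G#4
Eb4 to C4
E4 to C#4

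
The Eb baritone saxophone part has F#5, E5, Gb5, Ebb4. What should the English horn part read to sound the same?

E4 D4 Fb4 Dbb3

First find concert pitch: the Eb baritone saxophone sounds a major thirteenth below written, so F#5 E5 Gb5 Ebb4 sounds A3 G3 Bbb3 Gbb2.
Then write for English horn: it sounds a perfect fifth below written, so the part must be a perfect fifth above concert.
A3 → E4
G3 → D4
Bbb3 → Fb4
Gbb2 → Dbb3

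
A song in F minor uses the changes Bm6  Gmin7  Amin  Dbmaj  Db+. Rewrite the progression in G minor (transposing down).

F minor down to G minor is a minor seventh; each chord root moves by that interval while the quality stays the same.
Bm6: root B down a minor seventh → C#, giving C#m6.
Gmin7: root G down a minor seventh → A, giving Amin7.
Amin: root A down a minor seventh → B, giving Bmin.
Dbmaj: root Db down a minor seventh → Eb, giving Ebmaj.
Db+: root Db down a minor seventh → Eb, giving Eb+.

C#m6 Amin7 Bmin Ebmaj Eb+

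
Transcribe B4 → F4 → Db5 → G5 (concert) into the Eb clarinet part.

G#4 D4 Bb4 E5

The Eb clarinet sounds a minor third above written, so the written part must be a minor third below concert — transpose each note down.
B4 gives G#4
F4 gives D4
Db5 gives Bb4
G5 gives E5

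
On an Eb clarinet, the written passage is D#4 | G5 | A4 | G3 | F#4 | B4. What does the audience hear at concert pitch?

The Eb clarinet sounds a minor third above written, so transpose each written note up a minor third.
D#4 → F#4
G5 → Bb5
A4 → C5
G3 → Bb3
F#4 → A4
B4 → D5

F#4 Bb5 C5 Bb3 A4 D5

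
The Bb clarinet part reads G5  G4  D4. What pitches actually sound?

F5 F4 C4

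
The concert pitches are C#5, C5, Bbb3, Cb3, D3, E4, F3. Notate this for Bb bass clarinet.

D#6 D6 Cb5 Db4 E4 F#5 G4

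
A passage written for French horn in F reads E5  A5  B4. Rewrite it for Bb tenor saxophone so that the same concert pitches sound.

First find concert pitch: the French horn in F sounds a perfect fifth below written, so E5 A5 B4 sounds A4 D5 E4.
Then write for Bb tenor saxophone: it sounds a major ninth below written, so the part must be a major ninth above concert.
A4 → B5
D5 → E6
E4 → F#5

B5 E6 F#5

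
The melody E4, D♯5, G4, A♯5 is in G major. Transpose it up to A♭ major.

G major to A♭ major up is a minor second, so every note moves up by that interval.
E4 to F4
D#5 to E5
G4 to Ab4
A#5 to B5

F4 E5 Ab4 B5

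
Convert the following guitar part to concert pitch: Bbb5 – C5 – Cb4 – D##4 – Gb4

Bbb4 C4 Cb3 D##3 Gb3

The guitar sounds a perfect octave below written, so transpose each written note down a perfect octave.
Bbb5 becomes Bbb4
C5 becomes C4
Cb4 becomes Cb3
D##4 becomes D##3
Gb4 becomes Gb3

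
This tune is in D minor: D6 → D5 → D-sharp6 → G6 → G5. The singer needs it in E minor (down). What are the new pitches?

E5 E4 E#5 A5 A4

From D down to E is a minor seventh; apply that to each pitch.
D6 -> E5
D5 -> E4
D#6 -> E#5
G6 -> A5
G5 -> A4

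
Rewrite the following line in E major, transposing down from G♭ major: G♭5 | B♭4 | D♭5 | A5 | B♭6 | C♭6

E5 G#4 B4 F##5 G#6 A5

G♭ major to E major down is a diminished third, so every note moves down by that interval.
Gb5 -> E5
Bb4 -> G#4
Db5 -> B4
A5 -> F##5
Bb6 -> G#6
Cb6 -> A5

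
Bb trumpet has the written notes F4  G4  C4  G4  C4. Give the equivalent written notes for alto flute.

Ab4 Bb4 Eb4 Bb4 Eb4

First find concert pitch: the Bb trumpet sounds a major second below written, so F4 G4 C4 G4 C4 sounds Eb4 F4 Bb3 F4 Bb3.
Then write for alto flute: it sounds a perfect fourth below written, so the part must be a perfect fourth above concert.
Eb4 → Ab4
F4 → Bb4
Bb3 → Eb4
F4 → Bb4
Bb3 → Eb4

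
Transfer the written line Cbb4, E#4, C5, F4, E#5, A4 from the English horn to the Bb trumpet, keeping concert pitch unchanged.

Gbb3 B#3 G4 C4 B#4 E4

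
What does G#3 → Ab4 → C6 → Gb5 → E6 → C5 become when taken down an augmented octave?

G2 Abb3 Cb5 Gbb4 Eb5 Cb4

G#3: an octave down reaches G, and 13 semitones makes it G2.
An augmented octave down from Ab4 gives Abb3.
C6 down an augmented octave is Cb5.
Gb5: an octave down reaches G, and 13 semitones makes it Gbb4.
An augmented octave down from E6 gives Eb5.
C5 down an augmented octave is Cb4.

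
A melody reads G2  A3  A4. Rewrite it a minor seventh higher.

G2: a seventh up reaches F, and 10 semitones makes it F3.
A3: a seventh up reaches G, and 10 semitones makes it G4.
A minor seventh up from A4 gives G5.

F3 G4 G5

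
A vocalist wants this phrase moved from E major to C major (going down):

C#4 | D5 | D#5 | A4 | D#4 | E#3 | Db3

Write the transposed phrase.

A3 Bb4 B4 F4 B3 C#3 Bbb2

E major to C major down is a major third, so every note moves down by that interval.
C#4 -> A3
D5 -> Bb4
D#5 -> B4
A4 -> F4
D#4 -> B3
E#3 -> C#3
Db3 -> Bbb2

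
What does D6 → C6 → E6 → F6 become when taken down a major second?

D6 becomes C6
C6 becomes Bb5
E6 becomes D6
F6 becomes Eb6

C6 Bb5 D6 Eb6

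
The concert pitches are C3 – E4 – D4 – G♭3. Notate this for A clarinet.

Eb3 G4 F4 Bbb3

The A clarinet sounds a minor third below written, so the written part must be a minor third above concert — transpose each note up.
C3 becomes Eb3
E4 becomes G4
D4 becomes F4
Gb3 becomes Bbb3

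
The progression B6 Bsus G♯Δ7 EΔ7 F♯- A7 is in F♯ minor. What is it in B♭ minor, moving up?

Eb6 Ebsus CΔ7 AbΔ7 Bb- Db7

F♯ minor up to B♭ minor is a diminished fourth; each chord root moves by that interval while the quality stays the same.
B6: root B up a diminished fourth → Eb, giving Eb6.
Bsus: root B up a diminished fourth → Eb, giving Ebsus.
G♯Δ7: root G♯ up a diminished fourth → C, giving CΔ7.
EΔ7: root E up a diminished fourth → Ab, giving AbΔ7.
F♯-: root F♯ up a diminished fourth → Bb, giving Bb-.
A7: root A up a diminished fourth → Db, giving Db7.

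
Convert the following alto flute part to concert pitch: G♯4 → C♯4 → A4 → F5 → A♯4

D#4 G#3 E4 C5 E#4

The alto flute sounds a perfect fourth below written, so transpose each written note down a perfect fourth.
G#4 becomes D#4
C#4 becomes G#3
A4 becomes E4
F5 becomes C5
A#4 becomes E#4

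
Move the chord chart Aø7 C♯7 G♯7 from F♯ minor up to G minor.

F♯ minor up to G minor is a minor second; each chord root moves by that interval while the quality stays the same.
Aø7: root A up a minor second → Bb, giving Bbø7.
C♯7: root C♯ up a minor second → D, giving D7.
G♯7: root G♯ up a minor second → A, giving A7.

Bbø7 D7 A7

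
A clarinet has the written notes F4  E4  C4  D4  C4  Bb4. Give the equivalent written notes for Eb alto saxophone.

B4 A#4 F#4 G#4 F#4 E5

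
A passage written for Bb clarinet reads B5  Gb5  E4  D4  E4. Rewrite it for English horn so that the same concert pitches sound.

E6 Cb6 A4 G4 A4

First find concert pitch: the Bb clarinet sounds a major second below written, so B5 Gb5 E4 D4 E4 sounds A5 Fb5 D4 C4 D4.
Then write for English horn: it sounds a perfect fifth below written, so the part must be a perfect fifth above concert.
A5 → E6
Fb5 → Cb6
D4 → A4
C4 → G4
D4 → A4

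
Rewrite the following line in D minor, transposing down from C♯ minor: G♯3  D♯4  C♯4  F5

A2 E3 D3 Gb4

C♯ minor to D minor down is a major seventh, so every note moves down by that interval.
G#3 -> A2
D#4 -> E3
C#4 -> D3
F5 -> Gb4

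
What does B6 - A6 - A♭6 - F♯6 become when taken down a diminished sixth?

A diminished sixth down from B6 gives D##6.
A diminished sixth down from A6 gives C##6.
A diminished sixth down from Ab6 gives C#6.
A diminished sixth down from F#6 gives A##5.

D##6 C##6 C#6 A##5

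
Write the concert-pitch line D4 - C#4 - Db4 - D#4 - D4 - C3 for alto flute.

The alto flute sounds a perfect fourth below written, so the written part must be a perfect fourth above concert — transpose each note up.
D4 gives G4
C#4 gives F#4
Db4 gives Gb4
D#4 gives G#4
D4 gives G4
C3 gives F3

G4 F#4 Gb4 G#4 G4 F3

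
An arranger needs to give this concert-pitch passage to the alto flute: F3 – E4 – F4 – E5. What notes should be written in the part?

Written C4 sounds as G3 on the alto flute, so concert pitches are written a perfect fourth up.
F3 → Bb3
E4 → A4
F4 → Bb4
E5 → A5

Bb3 A4 Bb4 A5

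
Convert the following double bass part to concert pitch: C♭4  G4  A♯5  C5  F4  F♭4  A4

Cb3 G3 A#4 C4 F3 Fb3 A3

Written C4 on the double bass sounds as C3, a perfect octave lower; apply that shift to every note.
Cb4 → Cb3
G4 → G3
A#5 → A#4
C5 → C4
F4 → F3
Fb4 → Fb3
A4 → A3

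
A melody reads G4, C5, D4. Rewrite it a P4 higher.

C5 F5 G4

G4: a fourth up reaches C, and 5 semitones makes it C5.
C5 up a perfect fourth is F5.
A perfect fourth up from D4 gives G4.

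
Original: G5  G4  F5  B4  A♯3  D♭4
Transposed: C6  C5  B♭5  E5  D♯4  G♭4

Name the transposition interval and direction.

Take the first pair: G5 → C6. G to C spans 4 letter names, so the interval is some kind of fourth.
G5 to C6 is 5 semitones, which makes it a perfect fourth; the second version is higher, so the direction is up.
Checking another pair — Db4 → Gb4 — gives the same interval.

up a perfect fourth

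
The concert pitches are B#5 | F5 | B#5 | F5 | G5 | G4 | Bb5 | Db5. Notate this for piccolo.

B#4 F4 B#4 F4 G4 G3 Bb4 Db4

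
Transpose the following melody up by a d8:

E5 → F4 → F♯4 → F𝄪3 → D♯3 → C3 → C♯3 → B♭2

E5 gives Eb6
F4 gives Fb5
F#4 gives F5
F##3 gives F#4
D#3 gives D4
C3 gives Cb4
C#3 gives C4
Bb2 gives Bbb3

Eb6 Fb5 F5 F#4 D4 Cb4 C4 Bbb3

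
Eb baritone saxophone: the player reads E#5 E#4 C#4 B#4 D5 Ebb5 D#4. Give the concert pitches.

G#3 G#2 E2 D#3 F3 Gbb3 F#2

Written C4 on the Eb baritone saxophone sounds as Eb2, a major thirteenth lower; apply that shift to every note.
E#5 gives G#3
E#4 gives G#2
C#4 gives E2
B#4 gives D#3
D5 gives F3
Ebb5 gives Gbb3
D#4 gives F#2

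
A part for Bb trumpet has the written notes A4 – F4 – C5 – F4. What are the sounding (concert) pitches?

G4 Eb4 Bb4 Eb4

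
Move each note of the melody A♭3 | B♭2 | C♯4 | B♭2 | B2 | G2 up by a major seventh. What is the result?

G4 A3 B#4 A3 A#3 F#3

Ab3 becomes G4
Bb2 becomes A3
C#4 becomes B#4
Bb2 becomes A3
B2 becomes A#3
G2 becomes F#3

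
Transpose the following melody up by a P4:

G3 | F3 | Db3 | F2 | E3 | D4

G3 up a perfect fourth is C4.
A perfect fourth up from F3 gives Bb3.
Db3: a fourth up reaches G, and 5 semitones makes it Gb3.
F2: a fourth up reaches B, and 5 semitones makes it Bb2.
A perfect fourth up from E3 gives A3.
D4 up a perfect fourth is G4.

C4 Bb3 Gb3 Bb2 A3 G4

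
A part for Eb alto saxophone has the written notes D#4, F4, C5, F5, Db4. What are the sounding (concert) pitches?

F#3 Ab3 Eb4 Ab4 Fb3

Written C4 on the Eb alto saxophone sounds as Eb3, a major sixth lower; apply that shift to every note.
D#4 to F#3
F4 to Ab3
C5 to Eb4
F5 to Ab4
Db4 to Fb3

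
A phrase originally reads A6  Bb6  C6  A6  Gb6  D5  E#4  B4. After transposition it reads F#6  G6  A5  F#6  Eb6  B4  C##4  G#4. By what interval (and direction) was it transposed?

down a minor third

From A6 to F#6 is 3 letter names — a third of some quality.
F#6 to A6 is 3 semitones, which makes it a minor third; the second version is lower, so the direction is down.
Checking another pair — B4 → G#4 — gives the same interval.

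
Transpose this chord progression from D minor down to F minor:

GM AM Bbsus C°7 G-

BbM CM Dbsus Eb°7 Bb-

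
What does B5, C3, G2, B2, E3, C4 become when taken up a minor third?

B5 gives D6
C3 gives Eb3
G2 gives Bb2
B2 gives D3
E3 gives G3
C4 gives Eb4

D6 Eb3 Bb2 D3 G3 Eb4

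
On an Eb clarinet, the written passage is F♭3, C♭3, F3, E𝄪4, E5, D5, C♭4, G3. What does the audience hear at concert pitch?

Written C4 on the Eb clarinet sounds as Eb4, a minor third higher; apply that shift to every note.
Fb3 → Abb3
Cb3 → Ebb3
F3 → Ab3
E##4 → G##4
E5 → G5
D5 → F5
Cb4 → Ebb4
G3 → Bb3

Abb3 Ebb3 Ab3 G##4 G5 F5 Ebb4 Bb3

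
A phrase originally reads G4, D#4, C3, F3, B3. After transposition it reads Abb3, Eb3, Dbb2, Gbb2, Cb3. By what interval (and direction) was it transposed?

Take the first pair: G4 → Abb3. G to A spans 7 letter names, so the interval is some kind of seventh.
Abb3 to G4 is 12 semitones, which makes it an augmented seventh; the second version is lower, so the direction is down.
Checking another pair — B3 → Cb3 — gives the same interval.

down an augmented seventh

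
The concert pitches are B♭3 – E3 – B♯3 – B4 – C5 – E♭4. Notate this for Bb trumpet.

C4 F#3 C##4 C#5 D5 F4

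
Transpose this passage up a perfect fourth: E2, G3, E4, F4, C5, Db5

A perfect fourth up from E2 gives A2.
G3 up a perfect fourth is C4.
E4 up a perfect fourth is A4.
A perfect fourth up from F4 gives Bb4.
C5: a fourth up reaches F, and 5 semitones makes it F5.
Db5: a fourth up reaches G, and 5 semitones makes it Gb5.

A2 C4 A4 Bb4 F5 Gb5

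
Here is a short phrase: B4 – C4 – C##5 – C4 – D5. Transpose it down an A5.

Eb4 Fb3 F#4 Fb3 Gb4

B4 gives Eb4
C4 gives Fb3
C##5 gives F#4
C4 gives Fb3
D5 gives Gb4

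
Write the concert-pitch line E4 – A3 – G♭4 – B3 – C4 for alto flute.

A4 D4 Cb5 E4 F4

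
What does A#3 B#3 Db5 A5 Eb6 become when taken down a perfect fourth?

A#3 down a perfect fourth is E#3.
B#3 down a perfect fourth is F##3.
A perfect fourth down from Db5 gives Ab4.
A5 down a perfect fourth is E5.
A perfect fourth down from Eb6 gives Bb5.

E#3 F##3 Ab4 E5 Bb5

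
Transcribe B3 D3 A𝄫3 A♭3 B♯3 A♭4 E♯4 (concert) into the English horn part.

F#4 A3 Ebb4 Eb4 F##4 Eb5 B#4

The English horn sounds a perfect fifth below written, so the written part must be a perfect fifth above concert — transpose each note up.
B3 -> F#4
D3 -> A3
Abb3 -> Ebb4
Ab3 -> Eb4
B#3 -> F##4
Ab4 -> Eb5
E#4 -> B#4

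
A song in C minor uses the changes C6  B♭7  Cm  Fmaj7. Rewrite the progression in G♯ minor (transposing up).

C minor up to G♯ minor is an augmented fifth; each chord root moves by that interval while the quality stays the same.
C6: root C up an augmented fifth → G#, giving G#6.
B♭7: root B♭ up an augmented fifth → F#, giving F#7.
Cm: root C up an augmented fifth → G#, giving G#m.
Fmaj7: root F up an augmented fifth → C#, giving C#maj7.

G#6 F#7 G#m C#maj7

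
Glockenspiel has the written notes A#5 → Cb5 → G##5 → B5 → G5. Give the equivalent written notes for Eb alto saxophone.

First find concert pitch: the glockenspiel sounds a perfect fifteenth above written, so A#5 Cb5 G##5 B5 G5 sounds A#7 Cb7 G##7 B7 G7.
Then write for Eb alto saxophone: it sounds a major sixth below written, so the part must be a major sixth above concert.
A#7 → F##8
Cb7 → Ab7
G##7 → E##8
B7 → G#8
G7 → E8

F##8 Ab7 E##8 G#8 E8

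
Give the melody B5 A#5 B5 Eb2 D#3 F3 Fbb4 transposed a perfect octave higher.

B5 gives B6
A#5 gives A#6
B5 gives B6
Eb2 gives Eb3
D#3 gives D#4
F3 gives F4
Fbb4 gives Fbb5

B6 A#6 B6 Eb3 D#4 F4 Fbb5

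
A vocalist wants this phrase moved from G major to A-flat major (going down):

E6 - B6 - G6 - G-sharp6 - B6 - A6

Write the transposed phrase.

From G down to A-flat is a major seventh; apply that to each pitch.
E6 → F5
B6 → C6
G6 → Ab5
G#6 → A5
B6 → C6
A6 → Bb5

F5 C6 Ab5 A5 C6 Bb5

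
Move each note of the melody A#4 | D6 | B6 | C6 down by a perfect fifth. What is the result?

D#4 G5 E6 F5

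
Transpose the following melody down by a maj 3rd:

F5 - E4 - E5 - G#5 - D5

Db5 C4 C5 E5 Bb4

F5 down a major third is Db5.
A major third down from E4 gives C4.
E5 down a major third is C5.
G#5: a third down reaches E, and 4 semitones makes it E5.
D5 down a major third is Bb4.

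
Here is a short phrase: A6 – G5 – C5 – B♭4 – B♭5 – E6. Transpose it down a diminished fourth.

A6 gives E#6
G5 gives D#5
C5 gives G#4
Bb4 gives F#4
Bb5 gives F#5
E6 gives B#5

E#6 D#5 G#4 F#4 F#5 B#5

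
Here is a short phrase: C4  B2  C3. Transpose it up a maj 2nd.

D4 C#3 D3

C4 gives D4
B2 gives C#3
C3 gives D3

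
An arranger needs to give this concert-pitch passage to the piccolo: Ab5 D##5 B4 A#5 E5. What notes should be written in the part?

Ab4 D##4 B3 A#4 E4

The piccolo sounds a perfect octave above written, so the written part must be a perfect octave below concert — transpose each note down.
Ab5 gives Ab4
D##5 gives D##4
B4 gives B3
A#5 gives A#4
E5 gives E4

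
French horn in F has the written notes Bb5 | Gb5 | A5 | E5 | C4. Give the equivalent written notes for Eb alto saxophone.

C6 Ab5 B5 F#5 D4

First find concert pitch: the French horn in F sounds a perfect fifth below written, so Bb5 Gb5 A5 E5 C4 sounds Eb5 Cb5 D5 A4 F3.
Then write for Eb alto saxophone: it sounds a major sixth below written, so the part must be a major sixth above concert.
Eb5 → C6
Cb5 → Ab5
D5 → B5
A4 → F#5
F3 → D4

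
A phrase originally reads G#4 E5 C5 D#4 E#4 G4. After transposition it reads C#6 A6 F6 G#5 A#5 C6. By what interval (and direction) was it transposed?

From G#4 to C#6 is 11 letter names — an eleventh of some quality.
G#4 to C#6 is 17 semitones, which makes it a perfect eleventh; the second version is higher, so the direction is up.
Checking another pair — G4 → C6 — gives the same interval.

up a perfect eleventh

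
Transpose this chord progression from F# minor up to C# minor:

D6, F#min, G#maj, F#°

A6 C#min D#maj C#°

F# minor up to C# minor is a perfect fifth; each chord root moves by that interval while the quality stays the same.
D6: root D up a perfect fifth → A, giving A6.
F#min: root F# up a perfect fifth → C#, giving C#min.
G#maj: root G# up a perfect fifth → D#, giving D#maj.
F#°: root F# up a perfect fifth → C#, giving C#°.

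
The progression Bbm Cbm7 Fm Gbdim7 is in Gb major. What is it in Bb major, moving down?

Dm Ebm7 Am Bbdim7

Gb major down to Bb major is a minor sixth; each chord root moves by that interval while the quality stays the same.
Bbm: root Bb down a minor sixth → D, giving Dm.
Cbm7: root Cb down a minor sixth → Eb, giving Ebm7.
Fm: root F down a minor sixth → A, giving Am.
Gbdim7: root Gb down a minor sixth → Bb, giving Bbdim7.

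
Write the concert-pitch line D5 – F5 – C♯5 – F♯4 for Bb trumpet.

E5 G5 D#5 G#4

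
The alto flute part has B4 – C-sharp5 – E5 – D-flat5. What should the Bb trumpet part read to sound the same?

First find concert pitch: the alto flute sounds a perfect fourth below written, so B4 C-sharp5 E5 D-flat5 sounds F#4 G#4 B4 Ab4.
Then write for Bb trumpet: it sounds a major second below written, so the part must be a major second above concert.
F#4 → G#4
G#4 → A#4
B4 → C#5
Ab4 → Bb4

G#4 A#4 C#5 Bb4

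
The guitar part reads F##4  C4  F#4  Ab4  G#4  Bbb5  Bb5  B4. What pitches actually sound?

The guitar sounds a perfect octave below written, so transpose each written note down a perfect octave.
F##4 -> F##3
C4 -> C3
F#4 -> F#3
Ab4 -> Ab3
G#4 -> G#3
Bbb5 -> Bbb4
Bb5 -> Bb4
B4 -> B3

F##3 C3 F#3 Ab3 G#3 Bbb4 Bb4 B3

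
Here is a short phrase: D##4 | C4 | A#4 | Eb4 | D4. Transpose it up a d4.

G#4 Fb4 D5 Abb4 Gb4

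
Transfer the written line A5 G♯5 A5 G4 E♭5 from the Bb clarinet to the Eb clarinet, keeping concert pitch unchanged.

First find concert pitch: the Bb clarinet sounds a major second below written, so A5 G♯5 A5 G4 E♭5 sounds G5 F#5 G5 F4 Db5.
Then write for Eb clarinet: it sounds a minor third above written, so the part must be a minor third below concert.
G5 → E5
F#5 → D#5
G5 → E5
F4 → D4
Db5 → Bb4

E5 D#5 E5 D4 Bb4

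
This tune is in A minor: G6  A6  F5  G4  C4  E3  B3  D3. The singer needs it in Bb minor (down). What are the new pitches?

A minor to Bb minor down is a major seventh, so every note moves down by that interval.
G6 → Ab5
A6 → Bb5
F5 → Gb4
G4 → Ab3
C4 → Db3
E3 → F2
B3 → C3
D3 → Eb2

Ab5 Bb5 Gb4 Ab3 Db3 F2 C3 Eb2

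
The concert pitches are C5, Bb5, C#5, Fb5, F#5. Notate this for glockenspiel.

The glockenspiel sounds a perfect fifteenth above written, so the written part must be a perfect fifteenth below concert — transpose each note down.
C5 gives C3
Bb5 gives Bb3
C#5 gives C#3
Fb5 gives Fb3
F#5 gives F#3

C3 Bb3 C#3 Fb3 F#3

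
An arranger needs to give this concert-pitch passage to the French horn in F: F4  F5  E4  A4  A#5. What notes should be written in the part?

The French horn in F sounds a perfect fifth below written, so the written part must be a perfect fifth above concert — transpose each note up.
F4 gives C5
F5 gives C6
E4 gives B4
A4 gives E5
A#5 gives E#6

C5 C6 B4 E5 E#6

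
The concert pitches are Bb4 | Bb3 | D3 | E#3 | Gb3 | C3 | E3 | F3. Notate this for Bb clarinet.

C5 C4 E3 F##3 Ab3 D3 F#3 G3

The Bb clarinet sounds a major second below written, so the written part must be a major second above concert — transpose each note up.
Bb4 to C5
Bb3 to C4
D3 to E3
E#3 to F##3
Gb3 to Ab3
C3 to D3
E3 to F#3
F3 to G3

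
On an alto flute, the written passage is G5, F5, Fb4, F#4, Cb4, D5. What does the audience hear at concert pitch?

D5 C5 Cb4 C#4 Gb3 A4

The alto flute sounds a perfect fourth below written, so transpose each written note down a perfect fourth.
G5 -> D5
F5 -> C5
Fb4 -> Cb4
F#4 -> C#4
Cb4 -> Gb3
D5 -> A4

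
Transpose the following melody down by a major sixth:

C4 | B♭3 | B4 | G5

C4 → Eb3
Bb3 → Db3
B4 → D4
G5 → Bb4

Eb3 Db3 D4 Bb4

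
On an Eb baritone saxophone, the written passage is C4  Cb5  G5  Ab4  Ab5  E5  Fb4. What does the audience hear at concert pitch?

Eb2 Ebb3 Bb3 Cb3 Cb4 G3 Abb2

Written C4 on the Eb baritone saxophone sounds as Eb2, a major thirteenth lower; apply that shift to every note.
C4 to Eb2
Cb5 to Ebb3
G5 to Bb3
Ab4 to Cb3
Ab5 to Cb4
E5 to G3
Fb4 to Abb2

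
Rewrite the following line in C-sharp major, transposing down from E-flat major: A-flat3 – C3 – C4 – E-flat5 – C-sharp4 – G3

F#3 A#2 A#3 C#5 A##3 E#3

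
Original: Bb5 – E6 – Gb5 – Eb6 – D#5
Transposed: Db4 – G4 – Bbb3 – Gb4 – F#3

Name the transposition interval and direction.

From Bb5 to Db4 is 13 letter names — a thirteenth of some quality.
Db4 to Bb5 is 21 semitones, which makes it a major thirteenth; the second version is lower, so the direction is down.
Checking another pair — D#5 → F#3 — gives the same interval.

down a major thirteenth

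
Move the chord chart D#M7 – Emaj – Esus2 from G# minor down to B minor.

G# minor down to B minor is a major sixth; each chord root moves by that interval while the quality stays the same.
D#M7: root D# down a major sixth → F#, giving F#M7.
Emaj: root E down a major sixth → G, giving Gmaj.
Esus2: root E down a major sixth → G, giving Gsus2.

F#M7 Gmaj Gsus2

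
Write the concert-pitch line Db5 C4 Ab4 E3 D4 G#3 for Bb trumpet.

Eb5 D4 Bb4 F#3 E4 A#3

Written C4 sounds as Bb3 on the Bb trumpet, so concert pitches are written a major second up.
Db5 gives Eb5
C4 gives D4
Ab4 gives Bb4
E3 gives F#3
D4 gives E4
G#3 gives A#3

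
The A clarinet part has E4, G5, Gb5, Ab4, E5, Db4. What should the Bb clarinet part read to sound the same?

D#4 F#5 F5 G4 D#5 C4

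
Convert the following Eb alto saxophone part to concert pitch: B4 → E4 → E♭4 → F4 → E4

D4 G3 Gb3 Ab3 G3

Written C4 on the Eb alto saxophone sounds as Eb3, a major sixth lower; apply that shift to every note.
B4 to D4
E4 to G3
Eb4 to Gb3
F4 to Ab3
E4 to G3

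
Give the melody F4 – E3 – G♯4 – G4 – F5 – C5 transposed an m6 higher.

Db5 C4 E5 Eb5 Db6 Ab5

A minor sixth up from F4 gives Db5.
E3 up a minor sixth is C4.
A minor sixth up from G#4 gives E5.
A minor sixth up from G4 gives Eb5.
A minor sixth up from F5 gives Db6.
C5 up a minor sixth is Ab5.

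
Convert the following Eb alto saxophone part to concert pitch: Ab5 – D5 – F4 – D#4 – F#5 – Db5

Cb5 F4 Ab3 F#3 A4 Fb4

Written C4 on the Eb alto saxophone sounds as Eb3, a major sixth lower; apply that shift to every note.
Ab5 -> Cb5
D5 -> F4
F4 -> Ab3
D#4 -> F#3
F#5 -> A4
Db5 -> Fb4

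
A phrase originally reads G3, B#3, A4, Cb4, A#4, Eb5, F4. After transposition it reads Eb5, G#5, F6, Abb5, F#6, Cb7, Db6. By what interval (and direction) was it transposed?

up a minor thirteenth

From G3 to Eb5 is 13 letter names — a thirteenth of some quality.
G3 to Eb5 is 20 semitones, which makes it a minor thirteenth; the second version is higher, so the direction is up.
Checking another pair — F4 → Db6 — gives the same interval.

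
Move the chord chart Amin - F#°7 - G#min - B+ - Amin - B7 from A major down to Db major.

Dbmin Bb°7 Cmin Eb+ Dbmin Eb7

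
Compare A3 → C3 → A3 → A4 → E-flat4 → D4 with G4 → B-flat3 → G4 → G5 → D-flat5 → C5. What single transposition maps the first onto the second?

up a minor seventh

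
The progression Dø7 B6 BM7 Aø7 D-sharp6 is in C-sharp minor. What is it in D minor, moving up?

Ebø7 C6 CM7 Bbø7 E6

C-sharp minor up to D minor is a minor second; each chord root moves by that interval while the quality stays the same.
Dø7: root D up a minor second → Eb, giving Ebø7.
B6: root B up a minor second → C, giving C6.
BM7: root B up a minor second → C, giving CM7.
Aø7: root A up a minor second → Bb, giving Bbø7.
D-sharp6: root D-sharp up a minor second → E, giving E6.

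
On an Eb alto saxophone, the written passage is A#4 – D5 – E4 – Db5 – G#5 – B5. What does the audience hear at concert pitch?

Written C4 on the Eb alto saxophone sounds as Eb3, a major sixth lower; apply that shift to every note.
A#4 to C#4
D5 to F4
E4 to G3
Db5 to Fb4
G#5 to B4
B5 to D5

C#4 F4 G3 Fb4 B4 D5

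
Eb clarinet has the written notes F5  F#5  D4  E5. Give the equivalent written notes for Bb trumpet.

Bb5 B5 G4 A5

First find concert pitch: the Eb clarinet sounds a minor third above written, so F5 F#5 D4 E5 sounds Ab5 A5 F4 G5.
Then write for Bb trumpet: it sounds a major second below written, so the part must be a major second above concert.
Ab5 → Bb5
A5 → B5
F4 → G4
G5 → A5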